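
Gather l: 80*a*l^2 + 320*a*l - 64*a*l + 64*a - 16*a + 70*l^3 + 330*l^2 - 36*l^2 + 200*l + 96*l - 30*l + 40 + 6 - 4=48*a + 70*l^3 + l^2*(80*a + 294) + l*(256*a + 266) + 42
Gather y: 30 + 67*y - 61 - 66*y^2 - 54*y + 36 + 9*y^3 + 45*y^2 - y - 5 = 9*y^3 - 21*y^2 + 12*y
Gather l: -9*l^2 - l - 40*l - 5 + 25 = -9*l^2 - 41*l + 20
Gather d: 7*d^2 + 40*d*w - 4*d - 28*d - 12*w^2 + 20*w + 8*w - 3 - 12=7*d^2 + d*(40*w - 32) - 12*w^2 + 28*w - 15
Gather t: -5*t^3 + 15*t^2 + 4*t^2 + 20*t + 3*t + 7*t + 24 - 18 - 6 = -5*t^3 + 19*t^2 + 30*t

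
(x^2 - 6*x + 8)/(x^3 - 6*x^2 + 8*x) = 1/x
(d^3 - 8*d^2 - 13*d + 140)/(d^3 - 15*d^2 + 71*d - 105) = (d + 4)/(d - 3)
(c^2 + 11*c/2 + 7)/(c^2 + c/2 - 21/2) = (c + 2)/(c - 3)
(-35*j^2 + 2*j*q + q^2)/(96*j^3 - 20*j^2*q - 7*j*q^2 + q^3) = (-35*j^2 + 2*j*q + q^2)/(96*j^3 - 20*j^2*q - 7*j*q^2 + q^3)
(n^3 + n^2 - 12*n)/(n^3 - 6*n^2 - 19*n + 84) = n/(n - 7)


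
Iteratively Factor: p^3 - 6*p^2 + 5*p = (p - 1)*(p^2 - 5*p) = p*(p - 1)*(p - 5)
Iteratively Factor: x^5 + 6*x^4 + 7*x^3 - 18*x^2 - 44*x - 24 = (x + 2)*(x^4 + 4*x^3 - x^2 - 16*x - 12) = (x + 1)*(x + 2)*(x^3 + 3*x^2 - 4*x - 12) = (x - 2)*(x + 1)*(x + 2)*(x^2 + 5*x + 6) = (x - 2)*(x + 1)*(x + 2)*(x + 3)*(x + 2)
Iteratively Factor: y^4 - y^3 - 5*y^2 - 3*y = (y)*(y^3 - y^2 - 5*y - 3) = y*(y - 3)*(y^2 + 2*y + 1) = y*(y - 3)*(y + 1)*(y + 1)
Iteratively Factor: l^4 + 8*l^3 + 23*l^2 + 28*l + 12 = (l + 1)*(l^3 + 7*l^2 + 16*l + 12) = (l + 1)*(l + 2)*(l^2 + 5*l + 6) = (l + 1)*(l + 2)*(l + 3)*(l + 2)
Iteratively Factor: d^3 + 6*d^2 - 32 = (d - 2)*(d^2 + 8*d + 16) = (d - 2)*(d + 4)*(d + 4)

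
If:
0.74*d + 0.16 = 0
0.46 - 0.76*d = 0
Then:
No Solution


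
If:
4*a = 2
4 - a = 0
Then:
No Solution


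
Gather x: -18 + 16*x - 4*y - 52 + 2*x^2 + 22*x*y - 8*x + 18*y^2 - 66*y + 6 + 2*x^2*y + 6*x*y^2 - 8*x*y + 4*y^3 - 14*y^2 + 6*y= x^2*(2*y + 2) + x*(6*y^2 + 14*y + 8) + 4*y^3 + 4*y^2 - 64*y - 64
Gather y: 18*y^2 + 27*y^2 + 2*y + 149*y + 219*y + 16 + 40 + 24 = 45*y^2 + 370*y + 80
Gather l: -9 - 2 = -11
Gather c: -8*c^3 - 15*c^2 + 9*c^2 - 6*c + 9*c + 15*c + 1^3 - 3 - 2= -8*c^3 - 6*c^2 + 18*c - 4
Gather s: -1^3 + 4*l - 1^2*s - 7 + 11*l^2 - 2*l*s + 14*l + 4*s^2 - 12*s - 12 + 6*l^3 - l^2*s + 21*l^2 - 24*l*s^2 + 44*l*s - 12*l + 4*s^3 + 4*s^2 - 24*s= 6*l^3 + 32*l^2 + 6*l + 4*s^3 + s^2*(8 - 24*l) + s*(-l^2 + 42*l - 37) - 20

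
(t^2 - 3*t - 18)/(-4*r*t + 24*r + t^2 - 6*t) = (-t - 3)/(4*r - t)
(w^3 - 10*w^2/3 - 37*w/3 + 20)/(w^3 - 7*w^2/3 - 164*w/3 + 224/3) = (w^2 - 2*w - 15)/(w^2 - w - 56)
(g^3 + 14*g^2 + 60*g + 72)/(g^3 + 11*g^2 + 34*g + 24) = (g^2 + 8*g + 12)/(g^2 + 5*g + 4)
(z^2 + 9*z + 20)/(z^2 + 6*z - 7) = (z^2 + 9*z + 20)/(z^2 + 6*z - 7)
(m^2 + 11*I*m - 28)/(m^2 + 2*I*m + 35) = (m + 4*I)/(m - 5*I)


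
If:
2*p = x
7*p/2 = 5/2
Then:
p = 5/7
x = 10/7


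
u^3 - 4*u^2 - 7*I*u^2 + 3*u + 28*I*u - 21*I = (u - 3)*(u - 1)*(u - 7*I)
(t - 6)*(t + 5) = t^2 - t - 30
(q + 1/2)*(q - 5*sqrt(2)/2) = q^2 - 5*sqrt(2)*q/2 + q/2 - 5*sqrt(2)/4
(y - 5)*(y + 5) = y^2 - 25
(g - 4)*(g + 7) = g^2 + 3*g - 28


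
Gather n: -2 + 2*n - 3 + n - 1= 3*n - 6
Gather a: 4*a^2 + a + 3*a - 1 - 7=4*a^2 + 4*a - 8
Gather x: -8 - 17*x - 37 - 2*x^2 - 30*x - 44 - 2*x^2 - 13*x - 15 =-4*x^2 - 60*x - 104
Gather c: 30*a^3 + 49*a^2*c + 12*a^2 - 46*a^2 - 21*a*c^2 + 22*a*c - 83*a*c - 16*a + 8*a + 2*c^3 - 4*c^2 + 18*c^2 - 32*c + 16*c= 30*a^3 - 34*a^2 - 8*a + 2*c^3 + c^2*(14 - 21*a) + c*(49*a^2 - 61*a - 16)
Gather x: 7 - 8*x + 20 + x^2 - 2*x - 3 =x^2 - 10*x + 24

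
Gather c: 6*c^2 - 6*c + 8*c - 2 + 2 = 6*c^2 + 2*c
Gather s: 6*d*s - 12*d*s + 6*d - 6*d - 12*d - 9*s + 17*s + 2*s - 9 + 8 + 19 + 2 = -12*d + s*(10 - 6*d) + 20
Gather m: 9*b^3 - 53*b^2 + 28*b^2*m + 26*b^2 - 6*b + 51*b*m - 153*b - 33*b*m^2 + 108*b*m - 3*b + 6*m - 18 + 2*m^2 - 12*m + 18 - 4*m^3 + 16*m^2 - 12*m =9*b^3 - 27*b^2 - 162*b - 4*m^3 + m^2*(18 - 33*b) + m*(28*b^2 + 159*b - 18)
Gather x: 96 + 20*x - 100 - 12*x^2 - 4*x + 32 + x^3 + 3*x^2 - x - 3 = x^3 - 9*x^2 + 15*x + 25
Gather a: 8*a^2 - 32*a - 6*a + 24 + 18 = 8*a^2 - 38*a + 42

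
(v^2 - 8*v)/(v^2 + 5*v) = (v - 8)/(v + 5)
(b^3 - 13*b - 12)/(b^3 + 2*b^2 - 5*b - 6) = (b - 4)/(b - 2)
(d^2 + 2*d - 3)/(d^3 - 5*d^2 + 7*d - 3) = (d + 3)/(d^2 - 4*d + 3)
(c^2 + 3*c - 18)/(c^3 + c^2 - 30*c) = (c - 3)/(c*(c - 5))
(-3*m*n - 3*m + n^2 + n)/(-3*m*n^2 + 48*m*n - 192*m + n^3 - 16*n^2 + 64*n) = (n + 1)/(n^2 - 16*n + 64)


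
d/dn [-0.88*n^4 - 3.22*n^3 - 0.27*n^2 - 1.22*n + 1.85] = -3.52*n^3 - 9.66*n^2 - 0.54*n - 1.22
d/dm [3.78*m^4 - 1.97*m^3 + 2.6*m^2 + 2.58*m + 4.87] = 15.12*m^3 - 5.91*m^2 + 5.2*m + 2.58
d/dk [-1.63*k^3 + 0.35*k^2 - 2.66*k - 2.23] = -4.89*k^2 + 0.7*k - 2.66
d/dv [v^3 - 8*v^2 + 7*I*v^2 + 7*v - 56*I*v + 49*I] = 3*v^2 + v*(-16 + 14*I) + 7 - 56*I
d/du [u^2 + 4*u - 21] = 2*u + 4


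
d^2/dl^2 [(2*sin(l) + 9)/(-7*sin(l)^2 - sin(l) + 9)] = (98*sin(l)^5 + 1750*sin(l)^4 + 749*sin(l)^3 - 351*sin(l)^2 - 891*sin(l) - 1188)/(7*sin(l)^2 + sin(l) - 9)^3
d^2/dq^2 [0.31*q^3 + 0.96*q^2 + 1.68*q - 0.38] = 1.86*q + 1.92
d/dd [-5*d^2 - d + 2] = -10*d - 1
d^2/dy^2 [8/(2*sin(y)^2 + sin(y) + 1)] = 8*(-16*sin(y)^4 - 6*sin(y)^3 + 31*sin(y)^2 + 13*sin(y) - 2)/(sin(y) - cos(2*y) + 2)^3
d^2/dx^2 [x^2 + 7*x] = 2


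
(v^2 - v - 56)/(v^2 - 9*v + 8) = (v + 7)/(v - 1)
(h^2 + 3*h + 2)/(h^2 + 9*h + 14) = (h + 1)/(h + 7)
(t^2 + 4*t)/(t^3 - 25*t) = (t + 4)/(t^2 - 25)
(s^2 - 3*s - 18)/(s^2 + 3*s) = (s - 6)/s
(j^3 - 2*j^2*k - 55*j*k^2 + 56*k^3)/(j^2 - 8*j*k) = j + 6*k - 7*k^2/j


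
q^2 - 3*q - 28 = (q - 7)*(q + 4)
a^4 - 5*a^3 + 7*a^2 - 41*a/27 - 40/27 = (a - 8/3)*(a - 5/3)*(a - 1)*(a + 1/3)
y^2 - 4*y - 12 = (y - 6)*(y + 2)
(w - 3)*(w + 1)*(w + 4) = w^3 + 2*w^2 - 11*w - 12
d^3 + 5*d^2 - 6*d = d*(d - 1)*(d + 6)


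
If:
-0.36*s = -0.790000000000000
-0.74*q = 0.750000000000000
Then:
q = -1.01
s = 2.19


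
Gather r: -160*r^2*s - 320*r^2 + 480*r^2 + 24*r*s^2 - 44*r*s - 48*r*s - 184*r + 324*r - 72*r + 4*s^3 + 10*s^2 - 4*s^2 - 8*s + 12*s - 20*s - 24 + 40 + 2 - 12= r^2*(160 - 160*s) + r*(24*s^2 - 92*s + 68) + 4*s^3 + 6*s^2 - 16*s + 6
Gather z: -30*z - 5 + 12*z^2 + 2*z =12*z^2 - 28*z - 5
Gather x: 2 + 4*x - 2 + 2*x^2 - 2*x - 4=2*x^2 + 2*x - 4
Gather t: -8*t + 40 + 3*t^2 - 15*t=3*t^2 - 23*t + 40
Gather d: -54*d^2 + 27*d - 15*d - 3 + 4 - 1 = -54*d^2 + 12*d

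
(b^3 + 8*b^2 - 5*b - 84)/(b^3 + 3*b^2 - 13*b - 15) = (b^2 + 11*b + 28)/(b^2 + 6*b + 5)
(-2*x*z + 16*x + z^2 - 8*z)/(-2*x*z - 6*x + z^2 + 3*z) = (z - 8)/(z + 3)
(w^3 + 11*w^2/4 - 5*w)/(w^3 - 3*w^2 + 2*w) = (w^2 + 11*w/4 - 5)/(w^2 - 3*w + 2)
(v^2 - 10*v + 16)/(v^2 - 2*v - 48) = (v - 2)/(v + 6)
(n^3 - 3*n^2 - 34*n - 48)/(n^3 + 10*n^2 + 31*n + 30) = (n - 8)/(n + 5)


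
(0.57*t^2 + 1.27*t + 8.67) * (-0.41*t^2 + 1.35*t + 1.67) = -0.2337*t^4 + 0.2488*t^3 - 0.8883*t^2 + 13.8254*t + 14.4789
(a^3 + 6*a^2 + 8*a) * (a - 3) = a^4 + 3*a^3 - 10*a^2 - 24*a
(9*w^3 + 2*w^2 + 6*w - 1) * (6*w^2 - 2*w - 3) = 54*w^5 - 6*w^4 + 5*w^3 - 24*w^2 - 16*w + 3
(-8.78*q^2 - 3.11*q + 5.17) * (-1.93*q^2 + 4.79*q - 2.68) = 16.9454*q^4 - 36.0539*q^3 - 1.3446*q^2 + 33.0991*q - 13.8556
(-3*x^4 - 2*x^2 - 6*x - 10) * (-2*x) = 6*x^5 + 4*x^3 + 12*x^2 + 20*x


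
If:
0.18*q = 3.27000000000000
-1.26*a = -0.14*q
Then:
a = 2.02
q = 18.17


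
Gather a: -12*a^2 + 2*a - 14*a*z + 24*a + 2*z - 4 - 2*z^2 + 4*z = -12*a^2 + a*(26 - 14*z) - 2*z^2 + 6*z - 4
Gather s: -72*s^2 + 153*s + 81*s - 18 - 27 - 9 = -72*s^2 + 234*s - 54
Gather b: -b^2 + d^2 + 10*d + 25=-b^2 + d^2 + 10*d + 25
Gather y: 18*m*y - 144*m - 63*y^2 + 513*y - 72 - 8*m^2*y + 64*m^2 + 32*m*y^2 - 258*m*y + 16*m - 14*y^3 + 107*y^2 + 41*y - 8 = 64*m^2 - 128*m - 14*y^3 + y^2*(32*m + 44) + y*(-8*m^2 - 240*m + 554) - 80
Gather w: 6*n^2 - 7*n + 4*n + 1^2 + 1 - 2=6*n^2 - 3*n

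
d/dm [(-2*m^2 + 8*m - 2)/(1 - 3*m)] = 2*(3*m^2 - 2*m + 1)/(9*m^2 - 6*m + 1)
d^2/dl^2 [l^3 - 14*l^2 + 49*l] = 6*l - 28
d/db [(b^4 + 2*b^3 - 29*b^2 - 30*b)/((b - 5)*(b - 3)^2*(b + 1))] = 6*(-2*b - 3)/(b^3 - 9*b^2 + 27*b - 27)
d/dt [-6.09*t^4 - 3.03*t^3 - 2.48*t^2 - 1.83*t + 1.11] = -24.36*t^3 - 9.09*t^2 - 4.96*t - 1.83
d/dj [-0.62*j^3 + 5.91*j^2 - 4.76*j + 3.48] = -1.86*j^2 + 11.82*j - 4.76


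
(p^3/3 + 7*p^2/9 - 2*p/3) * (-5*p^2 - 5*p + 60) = -5*p^5/3 - 50*p^4/9 + 175*p^3/9 + 50*p^2 - 40*p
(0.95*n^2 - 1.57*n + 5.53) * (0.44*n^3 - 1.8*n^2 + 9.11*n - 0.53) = 0.418*n^5 - 2.4008*n^4 + 13.9137*n^3 - 24.7602*n^2 + 51.2104*n - 2.9309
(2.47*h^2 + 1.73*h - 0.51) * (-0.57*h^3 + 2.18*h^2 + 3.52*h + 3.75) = -1.4079*h^5 + 4.3985*h^4 + 12.7565*h^3 + 14.2403*h^2 + 4.6923*h - 1.9125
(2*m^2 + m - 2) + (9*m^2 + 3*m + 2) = 11*m^2 + 4*m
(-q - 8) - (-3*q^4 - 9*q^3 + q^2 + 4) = 3*q^4 + 9*q^3 - q^2 - q - 12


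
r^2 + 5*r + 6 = (r + 2)*(r + 3)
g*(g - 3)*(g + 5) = g^3 + 2*g^2 - 15*g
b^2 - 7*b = b*(b - 7)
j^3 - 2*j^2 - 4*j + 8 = (j - 2)^2*(j + 2)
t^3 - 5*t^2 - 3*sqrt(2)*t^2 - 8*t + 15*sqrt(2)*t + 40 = (t - 5)*(t - 4*sqrt(2))*(t + sqrt(2))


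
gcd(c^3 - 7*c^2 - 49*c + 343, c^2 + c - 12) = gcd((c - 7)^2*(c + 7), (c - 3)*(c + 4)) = 1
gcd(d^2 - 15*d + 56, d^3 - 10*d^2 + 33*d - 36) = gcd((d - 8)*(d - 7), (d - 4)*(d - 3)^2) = 1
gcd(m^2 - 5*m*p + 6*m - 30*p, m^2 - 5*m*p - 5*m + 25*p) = -m + 5*p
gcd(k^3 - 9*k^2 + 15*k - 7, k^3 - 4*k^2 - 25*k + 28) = k^2 - 8*k + 7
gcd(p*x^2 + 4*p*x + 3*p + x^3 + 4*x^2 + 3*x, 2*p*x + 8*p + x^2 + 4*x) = 1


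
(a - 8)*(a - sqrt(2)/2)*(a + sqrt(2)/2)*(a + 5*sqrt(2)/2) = a^4 - 8*a^3 + 5*sqrt(2)*a^3/2 - 20*sqrt(2)*a^2 - a^2/2 - 5*sqrt(2)*a/4 + 4*a + 10*sqrt(2)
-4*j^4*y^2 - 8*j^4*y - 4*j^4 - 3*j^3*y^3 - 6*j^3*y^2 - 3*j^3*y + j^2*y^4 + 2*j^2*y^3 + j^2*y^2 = (-4*j + y)*(j + y)*(j*y + j)^2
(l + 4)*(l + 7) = l^2 + 11*l + 28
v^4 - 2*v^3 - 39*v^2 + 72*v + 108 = (v - 6)*(v - 3)*(v + 1)*(v + 6)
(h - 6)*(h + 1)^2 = h^3 - 4*h^2 - 11*h - 6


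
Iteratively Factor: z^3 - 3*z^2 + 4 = (z + 1)*(z^2 - 4*z + 4) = (z - 2)*(z + 1)*(z - 2)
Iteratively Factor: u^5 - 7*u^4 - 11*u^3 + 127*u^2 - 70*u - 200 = (u + 1)*(u^4 - 8*u^3 - 3*u^2 + 130*u - 200) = (u - 5)*(u + 1)*(u^3 - 3*u^2 - 18*u + 40) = (u - 5)*(u + 1)*(u + 4)*(u^2 - 7*u + 10) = (u - 5)^2*(u + 1)*(u + 4)*(u - 2)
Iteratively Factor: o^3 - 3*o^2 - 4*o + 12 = (o + 2)*(o^2 - 5*o + 6) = (o - 2)*(o + 2)*(o - 3)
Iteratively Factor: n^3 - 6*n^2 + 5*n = (n)*(n^2 - 6*n + 5) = n*(n - 1)*(n - 5)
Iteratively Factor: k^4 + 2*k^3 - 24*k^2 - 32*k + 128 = (k - 2)*(k^3 + 4*k^2 - 16*k - 64) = (k - 2)*(k + 4)*(k^2 - 16) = (k - 4)*(k - 2)*(k + 4)*(k + 4)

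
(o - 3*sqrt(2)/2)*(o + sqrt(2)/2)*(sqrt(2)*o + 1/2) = sqrt(2)*o^3 - 3*o^2/2 - 2*sqrt(2)*o - 3/4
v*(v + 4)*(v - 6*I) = v^3 + 4*v^2 - 6*I*v^2 - 24*I*v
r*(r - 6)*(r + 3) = r^3 - 3*r^2 - 18*r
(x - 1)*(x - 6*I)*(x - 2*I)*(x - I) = x^4 - x^3 - 9*I*x^3 - 20*x^2 + 9*I*x^2 + 20*x + 12*I*x - 12*I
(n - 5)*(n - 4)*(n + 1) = n^3 - 8*n^2 + 11*n + 20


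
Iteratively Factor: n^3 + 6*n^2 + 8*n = (n)*(n^2 + 6*n + 8) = n*(n + 2)*(n + 4)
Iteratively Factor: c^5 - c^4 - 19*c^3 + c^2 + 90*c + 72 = (c - 3)*(c^4 + 2*c^3 - 13*c^2 - 38*c - 24) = (c - 3)*(c + 3)*(c^3 - c^2 - 10*c - 8) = (c - 3)*(c + 1)*(c + 3)*(c^2 - 2*c - 8) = (c - 3)*(c + 1)*(c + 2)*(c + 3)*(c - 4)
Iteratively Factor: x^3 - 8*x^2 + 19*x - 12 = (x - 4)*(x^2 - 4*x + 3) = (x - 4)*(x - 3)*(x - 1)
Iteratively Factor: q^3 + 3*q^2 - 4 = (q + 2)*(q^2 + q - 2) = (q + 2)^2*(q - 1)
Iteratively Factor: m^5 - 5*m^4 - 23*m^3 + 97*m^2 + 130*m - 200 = (m - 1)*(m^4 - 4*m^3 - 27*m^2 + 70*m + 200) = (m - 1)*(m + 2)*(m^3 - 6*m^2 - 15*m + 100) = (m - 5)*(m - 1)*(m + 2)*(m^2 - m - 20) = (m - 5)*(m - 1)*(m + 2)*(m + 4)*(m - 5)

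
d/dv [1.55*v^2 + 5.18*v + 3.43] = 3.1*v + 5.18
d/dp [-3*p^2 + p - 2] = 1 - 6*p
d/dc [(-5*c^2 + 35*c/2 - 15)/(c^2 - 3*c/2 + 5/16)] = 40*(-64*c^2 + 172*c - 109)/(256*c^4 - 768*c^3 + 736*c^2 - 240*c + 25)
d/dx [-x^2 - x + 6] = -2*x - 1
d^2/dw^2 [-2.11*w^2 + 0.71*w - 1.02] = -4.22000000000000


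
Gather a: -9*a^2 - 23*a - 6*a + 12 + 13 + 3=-9*a^2 - 29*a + 28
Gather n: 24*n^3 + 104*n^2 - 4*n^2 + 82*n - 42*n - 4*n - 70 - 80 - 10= 24*n^3 + 100*n^2 + 36*n - 160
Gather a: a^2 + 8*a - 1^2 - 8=a^2 + 8*a - 9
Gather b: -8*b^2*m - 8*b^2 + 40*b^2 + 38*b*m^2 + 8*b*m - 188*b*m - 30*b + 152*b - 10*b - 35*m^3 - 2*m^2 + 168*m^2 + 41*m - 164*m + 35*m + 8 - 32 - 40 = b^2*(32 - 8*m) + b*(38*m^2 - 180*m + 112) - 35*m^3 + 166*m^2 - 88*m - 64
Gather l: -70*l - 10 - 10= -70*l - 20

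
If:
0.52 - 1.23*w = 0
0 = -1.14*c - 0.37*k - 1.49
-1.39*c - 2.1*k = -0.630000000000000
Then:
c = -1.79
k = 1.48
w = 0.42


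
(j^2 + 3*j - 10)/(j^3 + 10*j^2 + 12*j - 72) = (j + 5)/(j^2 + 12*j + 36)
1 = 1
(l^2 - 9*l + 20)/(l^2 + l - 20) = (l - 5)/(l + 5)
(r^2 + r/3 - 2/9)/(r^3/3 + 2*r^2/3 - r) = (3*r^2 + r - 2/3)/(r*(r^2 + 2*r - 3))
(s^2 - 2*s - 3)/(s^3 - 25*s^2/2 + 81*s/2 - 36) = 2*(s + 1)/(2*s^2 - 19*s + 24)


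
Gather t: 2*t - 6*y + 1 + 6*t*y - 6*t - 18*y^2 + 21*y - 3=t*(6*y - 4) - 18*y^2 + 15*y - 2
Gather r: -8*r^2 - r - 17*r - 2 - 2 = -8*r^2 - 18*r - 4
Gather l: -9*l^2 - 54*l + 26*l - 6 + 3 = -9*l^2 - 28*l - 3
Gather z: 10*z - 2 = 10*z - 2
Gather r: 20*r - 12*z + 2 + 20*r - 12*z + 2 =40*r - 24*z + 4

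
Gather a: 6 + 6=12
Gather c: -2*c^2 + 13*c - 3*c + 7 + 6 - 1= -2*c^2 + 10*c + 12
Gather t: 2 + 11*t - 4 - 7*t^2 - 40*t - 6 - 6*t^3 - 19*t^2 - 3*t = -6*t^3 - 26*t^2 - 32*t - 8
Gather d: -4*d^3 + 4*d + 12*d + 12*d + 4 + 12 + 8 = -4*d^3 + 28*d + 24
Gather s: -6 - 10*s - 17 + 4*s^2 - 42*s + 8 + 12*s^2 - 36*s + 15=16*s^2 - 88*s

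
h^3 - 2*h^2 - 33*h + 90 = (h - 5)*(h - 3)*(h + 6)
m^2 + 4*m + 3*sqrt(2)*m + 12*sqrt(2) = (m + 4)*(m + 3*sqrt(2))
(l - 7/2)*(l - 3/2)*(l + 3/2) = l^3 - 7*l^2/2 - 9*l/4 + 63/8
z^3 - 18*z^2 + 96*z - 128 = (z - 8)^2*(z - 2)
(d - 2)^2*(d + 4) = d^3 - 12*d + 16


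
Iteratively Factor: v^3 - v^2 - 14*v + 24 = (v + 4)*(v^2 - 5*v + 6) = (v - 3)*(v + 4)*(v - 2)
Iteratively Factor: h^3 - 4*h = (h - 2)*(h^2 + 2*h) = (h - 2)*(h + 2)*(h)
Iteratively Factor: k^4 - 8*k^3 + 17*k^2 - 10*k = (k - 2)*(k^3 - 6*k^2 + 5*k) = k*(k - 2)*(k^2 - 6*k + 5) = k*(k - 5)*(k - 2)*(k - 1)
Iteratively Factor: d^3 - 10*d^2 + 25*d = (d - 5)*(d^2 - 5*d) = (d - 5)^2*(d)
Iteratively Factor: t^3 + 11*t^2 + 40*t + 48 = (t + 3)*(t^2 + 8*t + 16) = (t + 3)*(t + 4)*(t + 4)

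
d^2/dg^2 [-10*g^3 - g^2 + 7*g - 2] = -60*g - 2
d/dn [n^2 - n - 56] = 2*n - 1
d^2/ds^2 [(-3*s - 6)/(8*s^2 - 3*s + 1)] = 6*(-(s + 2)*(16*s - 3)^2 + (24*s + 13)*(8*s^2 - 3*s + 1))/(8*s^2 - 3*s + 1)^3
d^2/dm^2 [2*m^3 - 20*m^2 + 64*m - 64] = 12*m - 40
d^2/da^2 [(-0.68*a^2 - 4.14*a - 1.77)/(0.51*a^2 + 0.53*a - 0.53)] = (-1.78602*a^3 - 3.865086*a^2 - 9.584838*a - 4.659124)/(0.132651*a^6 + 0.413559*a^5 + 0.0162180000000001*a^4 - 0.710677*a^3 - 0.016854*a^2 + 0.446631*a - 0.148877)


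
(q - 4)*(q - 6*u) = q^2 - 6*q*u - 4*q + 24*u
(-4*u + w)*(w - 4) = -4*u*w + 16*u + w^2 - 4*w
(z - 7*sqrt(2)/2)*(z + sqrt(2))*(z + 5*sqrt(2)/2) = z^3 - 39*z/2 - 35*sqrt(2)/2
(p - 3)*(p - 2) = p^2 - 5*p + 6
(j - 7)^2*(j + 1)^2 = j^4 - 12*j^3 + 22*j^2 + 84*j + 49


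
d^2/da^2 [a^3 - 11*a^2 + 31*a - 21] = 6*a - 22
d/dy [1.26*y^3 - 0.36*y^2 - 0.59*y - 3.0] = 3.78*y^2 - 0.72*y - 0.59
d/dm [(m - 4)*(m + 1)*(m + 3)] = 3*m^2 - 13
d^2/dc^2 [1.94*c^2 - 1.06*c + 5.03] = 3.88000000000000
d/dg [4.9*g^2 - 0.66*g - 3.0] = 9.8*g - 0.66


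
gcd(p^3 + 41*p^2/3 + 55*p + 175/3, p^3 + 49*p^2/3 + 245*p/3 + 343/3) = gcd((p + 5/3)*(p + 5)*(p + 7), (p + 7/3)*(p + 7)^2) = p + 7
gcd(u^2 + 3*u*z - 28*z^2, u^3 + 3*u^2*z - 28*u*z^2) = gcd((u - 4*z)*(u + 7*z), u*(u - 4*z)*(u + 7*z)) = -u^2 - 3*u*z + 28*z^2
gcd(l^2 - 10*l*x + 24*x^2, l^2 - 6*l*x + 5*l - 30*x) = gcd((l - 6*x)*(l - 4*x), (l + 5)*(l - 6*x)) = -l + 6*x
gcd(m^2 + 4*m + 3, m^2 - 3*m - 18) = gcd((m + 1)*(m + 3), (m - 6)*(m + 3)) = m + 3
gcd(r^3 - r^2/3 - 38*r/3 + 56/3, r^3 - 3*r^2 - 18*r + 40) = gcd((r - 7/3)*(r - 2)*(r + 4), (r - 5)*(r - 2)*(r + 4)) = r^2 + 2*r - 8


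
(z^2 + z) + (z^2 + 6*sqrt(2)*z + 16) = 2*z^2 + z + 6*sqrt(2)*z + 16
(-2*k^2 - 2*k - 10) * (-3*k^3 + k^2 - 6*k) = 6*k^5 + 4*k^4 + 40*k^3 + 2*k^2 + 60*k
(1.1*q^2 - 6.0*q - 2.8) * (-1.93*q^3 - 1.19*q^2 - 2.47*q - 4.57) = -2.123*q^5 + 10.271*q^4 + 9.827*q^3 + 13.125*q^2 + 34.336*q + 12.796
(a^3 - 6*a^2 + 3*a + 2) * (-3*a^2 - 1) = -3*a^5 + 18*a^4 - 10*a^3 - 3*a - 2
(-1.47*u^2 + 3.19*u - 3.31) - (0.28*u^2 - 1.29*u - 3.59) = -1.75*u^2 + 4.48*u + 0.28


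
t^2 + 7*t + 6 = (t + 1)*(t + 6)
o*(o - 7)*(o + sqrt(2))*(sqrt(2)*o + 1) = sqrt(2)*o^4 - 7*sqrt(2)*o^3 + 3*o^3 - 21*o^2 + sqrt(2)*o^2 - 7*sqrt(2)*o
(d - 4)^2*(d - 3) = d^3 - 11*d^2 + 40*d - 48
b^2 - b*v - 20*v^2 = (b - 5*v)*(b + 4*v)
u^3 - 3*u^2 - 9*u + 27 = (u - 3)^2*(u + 3)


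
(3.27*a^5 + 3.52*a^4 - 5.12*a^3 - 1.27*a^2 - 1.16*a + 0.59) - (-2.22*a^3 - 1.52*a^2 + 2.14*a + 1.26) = 3.27*a^5 + 3.52*a^4 - 2.9*a^3 + 0.25*a^2 - 3.3*a - 0.67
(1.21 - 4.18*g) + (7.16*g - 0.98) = 2.98*g + 0.23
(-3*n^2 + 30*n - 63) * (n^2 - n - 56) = -3*n^4 + 33*n^3 + 75*n^2 - 1617*n + 3528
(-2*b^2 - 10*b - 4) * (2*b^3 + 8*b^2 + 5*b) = -4*b^5 - 36*b^4 - 98*b^3 - 82*b^2 - 20*b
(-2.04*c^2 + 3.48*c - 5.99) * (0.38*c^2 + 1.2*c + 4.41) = -0.7752*c^4 - 1.1256*c^3 - 7.0966*c^2 + 8.1588*c - 26.4159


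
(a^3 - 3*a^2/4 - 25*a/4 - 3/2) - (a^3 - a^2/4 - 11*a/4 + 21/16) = -a^2/2 - 7*a/2 - 45/16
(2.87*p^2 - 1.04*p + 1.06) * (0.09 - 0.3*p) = -0.861*p^3 + 0.5703*p^2 - 0.4116*p + 0.0954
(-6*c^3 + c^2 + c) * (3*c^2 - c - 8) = -18*c^5 + 9*c^4 + 50*c^3 - 9*c^2 - 8*c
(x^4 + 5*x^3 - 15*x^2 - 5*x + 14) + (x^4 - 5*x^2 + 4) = 2*x^4 + 5*x^3 - 20*x^2 - 5*x + 18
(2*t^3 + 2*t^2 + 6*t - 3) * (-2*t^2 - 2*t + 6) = -4*t^5 - 8*t^4 - 4*t^3 + 6*t^2 + 42*t - 18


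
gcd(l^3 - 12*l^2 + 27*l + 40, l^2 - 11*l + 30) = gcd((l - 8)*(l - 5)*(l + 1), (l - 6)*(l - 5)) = l - 5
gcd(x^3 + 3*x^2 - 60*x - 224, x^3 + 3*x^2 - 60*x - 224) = x^3 + 3*x^2 - 60*x - 224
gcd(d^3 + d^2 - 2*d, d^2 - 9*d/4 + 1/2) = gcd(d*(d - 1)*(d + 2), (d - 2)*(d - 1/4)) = 1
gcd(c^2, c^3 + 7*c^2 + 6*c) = c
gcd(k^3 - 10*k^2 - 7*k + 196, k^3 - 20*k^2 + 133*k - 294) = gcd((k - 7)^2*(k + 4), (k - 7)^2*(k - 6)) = k^2 - 14*k + 49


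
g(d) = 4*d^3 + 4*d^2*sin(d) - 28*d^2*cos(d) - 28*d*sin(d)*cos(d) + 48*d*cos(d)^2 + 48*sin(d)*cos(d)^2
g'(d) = 28*d^2*sin(d) + 4*d^2*cos(d) + 12*d^2 + 28*d*sin(d)^2 - 96*d*sin(d)*cos(d) + 8*d*sin(d) - 28*d*cos(d)^2 - 56*d*cos(d) - 96*sin(d)^2*cos(d) - 28*sin(d)*cos(d) + 48*cos(d)^3 + 48*cos(d)^2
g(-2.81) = -0.32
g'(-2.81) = -0.18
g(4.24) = 455.09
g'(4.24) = -254.06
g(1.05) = 3.19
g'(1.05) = -38.66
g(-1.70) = -16.75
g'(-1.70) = -61.72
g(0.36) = 23.60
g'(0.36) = 27.50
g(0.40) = 24.51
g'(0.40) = 18.07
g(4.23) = 457.63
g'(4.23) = -252.85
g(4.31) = 437.04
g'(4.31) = -261.19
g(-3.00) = 0.36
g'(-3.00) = -6.79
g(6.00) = 154.13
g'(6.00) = 52.41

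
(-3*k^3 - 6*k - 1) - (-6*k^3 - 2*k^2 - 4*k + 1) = 3*k^3 + 2*k^2 - 2*k - 2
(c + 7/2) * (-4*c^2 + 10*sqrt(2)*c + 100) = -4*c^3 - 14*c^2 + 10*sqrt(2)*c^2 + 35*sqrt(2)*c + 100*c + 350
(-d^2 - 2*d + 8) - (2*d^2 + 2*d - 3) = -3*d^2 - 4*d + 11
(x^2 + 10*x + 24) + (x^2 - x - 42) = 2*x^2 + 9*x - 18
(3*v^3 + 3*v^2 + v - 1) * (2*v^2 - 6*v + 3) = 6*v^5 - 12*v^4 - 7*v^3 + v^2 + 9*v - 3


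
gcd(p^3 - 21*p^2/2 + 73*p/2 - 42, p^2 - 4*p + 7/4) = p - 7/2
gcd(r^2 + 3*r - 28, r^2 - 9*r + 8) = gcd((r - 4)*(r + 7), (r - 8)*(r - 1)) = 1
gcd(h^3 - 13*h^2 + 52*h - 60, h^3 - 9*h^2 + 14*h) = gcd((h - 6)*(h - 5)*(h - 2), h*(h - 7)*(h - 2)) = h - 2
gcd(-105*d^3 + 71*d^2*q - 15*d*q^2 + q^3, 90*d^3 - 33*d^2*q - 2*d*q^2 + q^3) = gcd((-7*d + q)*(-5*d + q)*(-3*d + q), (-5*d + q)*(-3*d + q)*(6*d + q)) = 15*d^2 - 8*d*q + q^2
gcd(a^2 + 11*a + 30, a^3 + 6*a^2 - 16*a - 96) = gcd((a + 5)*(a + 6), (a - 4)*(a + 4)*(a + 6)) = a + 6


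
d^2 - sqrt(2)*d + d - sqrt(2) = (d + 1)*(d - sqrt(2))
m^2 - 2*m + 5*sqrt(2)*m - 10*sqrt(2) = (m - 2)*(m + 5*sqrt(2))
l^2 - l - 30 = (l - 6)*(l + 5)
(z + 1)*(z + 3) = z^2 + 4*z + 3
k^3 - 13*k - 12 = (k - 4)*(k + 1)*(k + 3)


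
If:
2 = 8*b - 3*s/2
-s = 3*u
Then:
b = 1/4 - 9*u/16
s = -3*u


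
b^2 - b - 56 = (b - 8)*(b + 7)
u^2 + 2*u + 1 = (u + 1)^2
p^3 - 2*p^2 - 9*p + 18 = (p - 3)*(p - 2)*(p + 3)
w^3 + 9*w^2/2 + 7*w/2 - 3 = (w - 1/2)*(w + 2)*(w + 3)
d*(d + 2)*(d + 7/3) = d^3 + 13*d^2/3 + 14*d/3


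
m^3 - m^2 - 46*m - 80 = (m - 8)*(m + 2)*(m + 5)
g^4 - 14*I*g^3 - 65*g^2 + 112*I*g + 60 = (g - 6*I)*(g - 5*I)*(g - 2*I)*(g - I)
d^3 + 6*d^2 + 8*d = d*(d + 2)*(d + 4)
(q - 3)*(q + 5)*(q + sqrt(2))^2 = q^4 + 2*q^3 + 2*sqrt(2)*q^3 - 13*q^2 + 4*sqrt(2)*q^2 - 30*sqrt(2)*q + 4*q - 30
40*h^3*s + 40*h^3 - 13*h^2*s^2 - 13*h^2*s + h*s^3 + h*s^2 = (-8*h + s)*(-5*h + s)*(h*s + h)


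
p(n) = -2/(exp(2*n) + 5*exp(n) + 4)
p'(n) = -2*(-2*exp(2*n) - 5*exp(n))/(exp(2*n) + 5*exp(n) + 4)^2 = (4*exp(n) + 10)*exp(n)/(exp(2*n) + 5*exp(n) + 4)^2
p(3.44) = -0.00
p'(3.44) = 0.00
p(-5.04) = -0.50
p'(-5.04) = 0.00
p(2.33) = -0.01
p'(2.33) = 0.02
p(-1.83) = -0.41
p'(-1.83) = 0.07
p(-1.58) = -0.39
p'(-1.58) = 0.09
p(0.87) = -0.09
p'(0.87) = 0.10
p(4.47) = -0.00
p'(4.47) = 0.00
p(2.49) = -0.01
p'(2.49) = 0.02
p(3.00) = 0.00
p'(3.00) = 0.01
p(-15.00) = -0.50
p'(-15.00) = 0.00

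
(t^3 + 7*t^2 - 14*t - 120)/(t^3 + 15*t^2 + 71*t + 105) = (t^2 + 2*t - 24)/(t^2 + 10*t + 21)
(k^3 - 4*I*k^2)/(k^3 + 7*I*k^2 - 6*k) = k*(k - 4*I)/(k^2 + 7*I*k - 6)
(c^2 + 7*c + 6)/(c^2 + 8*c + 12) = (c + 1)/(c + 2)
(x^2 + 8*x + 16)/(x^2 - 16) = (x + 4)/(x - 4)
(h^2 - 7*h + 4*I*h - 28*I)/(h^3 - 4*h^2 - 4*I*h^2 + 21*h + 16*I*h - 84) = (h^2 + h*(-7 + 4*I) - 28*I)/(h^3 - 4*h^2*(1 + I) + h*(21 + 16*I) - 84)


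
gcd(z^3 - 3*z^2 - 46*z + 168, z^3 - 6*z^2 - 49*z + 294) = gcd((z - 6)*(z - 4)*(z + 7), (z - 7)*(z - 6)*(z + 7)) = z^2 + z - 42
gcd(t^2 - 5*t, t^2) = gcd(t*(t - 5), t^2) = t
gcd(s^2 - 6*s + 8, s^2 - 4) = s - 2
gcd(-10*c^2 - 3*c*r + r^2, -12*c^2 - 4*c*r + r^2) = 2*c + r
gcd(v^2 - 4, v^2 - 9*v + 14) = v - 2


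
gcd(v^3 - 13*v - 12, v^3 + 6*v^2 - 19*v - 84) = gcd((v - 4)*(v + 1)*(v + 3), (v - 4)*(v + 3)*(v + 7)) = v^2 - v - 12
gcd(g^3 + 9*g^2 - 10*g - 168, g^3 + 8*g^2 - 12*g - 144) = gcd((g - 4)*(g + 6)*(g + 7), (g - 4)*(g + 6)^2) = g^2 + 2*g - 24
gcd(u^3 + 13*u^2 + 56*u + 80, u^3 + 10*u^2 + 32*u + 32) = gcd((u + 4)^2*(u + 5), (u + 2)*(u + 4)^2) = u^2 + 8*u + 16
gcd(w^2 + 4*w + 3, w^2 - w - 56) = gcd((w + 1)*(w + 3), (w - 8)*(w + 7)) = 1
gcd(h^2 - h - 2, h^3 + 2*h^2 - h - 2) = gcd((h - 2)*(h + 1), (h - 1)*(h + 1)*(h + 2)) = h + 1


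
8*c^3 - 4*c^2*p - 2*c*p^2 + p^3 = (-2*c + p)^2*(2*c + p)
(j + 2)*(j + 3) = j^2 + 5*j + 6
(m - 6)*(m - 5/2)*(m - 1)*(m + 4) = m^4 - 11*m^3/2 - 29*m^2/2 + 79*m - 60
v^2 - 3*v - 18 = (v - 6)*(v + 3)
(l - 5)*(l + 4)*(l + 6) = l^3 + 5*l^2 - 26*l - 120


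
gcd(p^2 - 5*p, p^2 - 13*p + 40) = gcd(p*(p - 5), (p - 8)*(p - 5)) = p - 5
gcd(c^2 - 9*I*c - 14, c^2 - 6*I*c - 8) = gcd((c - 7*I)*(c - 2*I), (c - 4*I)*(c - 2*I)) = c - 2*I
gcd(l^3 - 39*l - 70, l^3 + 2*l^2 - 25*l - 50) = l^2 + 7*l + 10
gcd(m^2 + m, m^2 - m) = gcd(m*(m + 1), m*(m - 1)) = m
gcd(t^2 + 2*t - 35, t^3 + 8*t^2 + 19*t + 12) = 1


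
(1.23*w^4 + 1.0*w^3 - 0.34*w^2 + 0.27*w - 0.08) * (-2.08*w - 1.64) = -2.5584*w^5 - 4.0972*w^4 - 0.9328*w^3 - 0.00400000000000011*w^2 - 0.2764*w + 0.1312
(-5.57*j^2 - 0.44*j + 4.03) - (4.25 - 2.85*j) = -5.57*j^2 + 2.41*j - 0.22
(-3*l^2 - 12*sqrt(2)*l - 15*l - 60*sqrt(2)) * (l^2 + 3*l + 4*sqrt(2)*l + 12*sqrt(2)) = -3*l^4 - 24*sqrt(2)*l^3 - 24*l^3 - 192*sqrt(2)*l^2 - 141*l^2 - 768*l - 360*sqrt(2)*l - 1440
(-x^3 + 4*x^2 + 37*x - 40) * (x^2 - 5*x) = -x^5 + 9*x^4 + 17*x^3 - 225*x^2 + 200*x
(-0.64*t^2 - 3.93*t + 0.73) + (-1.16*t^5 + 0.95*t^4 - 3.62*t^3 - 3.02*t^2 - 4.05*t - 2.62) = -1.16*t^5 + 0.95*t^4 - 3.62*t^3 - 3.66*t^2 - 7.98*t - 1.89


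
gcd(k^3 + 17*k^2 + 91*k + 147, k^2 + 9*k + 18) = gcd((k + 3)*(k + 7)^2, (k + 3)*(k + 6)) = k + 3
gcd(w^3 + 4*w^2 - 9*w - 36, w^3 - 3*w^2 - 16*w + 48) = w^2 + w - 12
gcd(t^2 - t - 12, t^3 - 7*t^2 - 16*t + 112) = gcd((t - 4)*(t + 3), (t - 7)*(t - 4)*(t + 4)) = t - 4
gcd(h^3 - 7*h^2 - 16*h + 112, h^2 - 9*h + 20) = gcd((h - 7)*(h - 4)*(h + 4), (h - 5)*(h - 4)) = h - 4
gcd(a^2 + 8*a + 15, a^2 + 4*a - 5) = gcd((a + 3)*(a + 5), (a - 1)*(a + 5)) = a + 5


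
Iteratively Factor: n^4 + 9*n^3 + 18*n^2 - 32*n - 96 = (n - 2)*(n^3 + 11*n^2 + 40*n + 48) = (n - 2)*(n + 4)*(n^2 + 7*n + 12) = (n - 2)*(n + 4)^2*(n + 3)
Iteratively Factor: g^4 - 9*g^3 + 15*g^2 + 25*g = (g - 5)*(g^3 - 4*g^2 - 5*g) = (g - 5)*(g + 1)*(g^2 - 5*g) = (g - 5)^2*(g + 1)*(g)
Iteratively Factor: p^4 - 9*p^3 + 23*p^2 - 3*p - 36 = (p - 3)*(p^3 - 6*p^2 + 5*p + 12) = (p - 4)*(p - 3)*(p^2 - 2*p - 3) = (p - 4)*(p - 3)^2*(p + 1)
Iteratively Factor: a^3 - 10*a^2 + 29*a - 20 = (a - 1)*(a^2 - 9*a + 20) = (a - 4)*(a - 1)*(a - 5)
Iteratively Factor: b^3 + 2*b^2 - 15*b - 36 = (b + 3)*(b^2 - b - 12) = (b - 4)*(b + 3)*(b + 3)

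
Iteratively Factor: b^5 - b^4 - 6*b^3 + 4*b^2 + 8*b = (b + 1)*(b^4 - 2*b^3 - 4*b^2 + 8*b) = b*(b + 1)*(b^3 - 2*b^2 - 4*b + 8) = b*(b - 2)*(b + 1)*(b^2 - 4) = b*(b - 2)*(b + 1)*(b + 2)*(b - 2)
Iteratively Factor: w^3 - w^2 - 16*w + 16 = (w - 4)*(w^2 + 3*w - 4) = (w - 4)*(w + 4)*(w - 1)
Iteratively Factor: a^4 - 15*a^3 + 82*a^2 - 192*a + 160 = (a - 4)*(a^3 - 11*a^2 + 38*a - 40) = (a - 4)*(a - 2)*(a^2 - 9*a + 20) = (a - 5)*(a - 4)*(a - 2)*(a - 4)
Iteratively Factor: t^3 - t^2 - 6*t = (t)*(t^2 - t - 6) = t*(t + 2)*(t - 3)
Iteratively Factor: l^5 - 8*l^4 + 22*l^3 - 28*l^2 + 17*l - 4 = (l - 1)*(l^4 - 7*l^3 + 15*l^2 - 13*l + 4) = (l - 4)*(l - 1)*(l^3 - 3*l^2 + 3*l - 1) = (l - 4)*(l - 1)^2*(l^2 - 2*l + 1) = (l - 4)*(l - 1)^3*(l - 1)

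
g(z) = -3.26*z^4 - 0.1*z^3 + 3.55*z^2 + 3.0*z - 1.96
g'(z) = -13.04*z^3 - 0.3*z^2 + 7.1*z + 3.0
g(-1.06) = -5.15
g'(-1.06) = 10.67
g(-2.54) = -120.73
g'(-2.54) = 196.72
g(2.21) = -56.84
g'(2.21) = -123.53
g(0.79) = 1.31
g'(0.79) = 1.99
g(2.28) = -65.95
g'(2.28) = -136.93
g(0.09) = -1.66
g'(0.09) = 3.63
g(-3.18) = -305.75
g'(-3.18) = 396.72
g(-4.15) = -913.09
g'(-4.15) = 900.38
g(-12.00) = -66953.32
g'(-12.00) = 22407.72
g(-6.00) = -4095.52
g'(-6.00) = 2766.24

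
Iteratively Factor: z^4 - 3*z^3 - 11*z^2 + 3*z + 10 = (z + 2)*(z^3 - 5*z^2 - z + 5) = (z - 5)*(z + 2)*(z^2 - 1) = (z - 5)*(z + 1)*(z + 2)*(z - 1)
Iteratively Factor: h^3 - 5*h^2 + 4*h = (h)*(h^2 - 5*h + 4) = h*(h - 1)*(h - 4)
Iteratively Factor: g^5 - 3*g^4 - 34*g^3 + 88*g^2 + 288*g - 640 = (g - 2)*(g^4 - g^3 - 36*g^2 + 16*g + 320) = (g - 4)*(g - 2)*(g^3 + 3*g^2 - 24*g - 80) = (g - 4)*(g - 2)*(g + 4)*(g^2 - g - 20) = (g - 4)*(g - 2)*(g + 4)^2*(g - 5)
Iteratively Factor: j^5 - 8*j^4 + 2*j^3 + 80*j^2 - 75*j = (j + 3)*(j^4 - 11*j^3 + 35*j^2 - 25*j) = j*(j + 3)*(j^3 - 11*j^2 + 35*j - 25) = j*(j - 1)*(j + 3)*(j^2 - 10*j + 25) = j*(j - 5)*(j - 1)*(j + 3)*(j - 5)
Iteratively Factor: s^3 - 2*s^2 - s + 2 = (s + 1)*(s^2 - 3*s + 2) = (s - 2)*(s + 1)*(s - 1)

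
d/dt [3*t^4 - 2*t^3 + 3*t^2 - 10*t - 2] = 12*t^3 - 6*t^2 + 6*t - 10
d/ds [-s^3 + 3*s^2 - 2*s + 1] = -3*s^2 + 6*s - 2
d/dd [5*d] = 5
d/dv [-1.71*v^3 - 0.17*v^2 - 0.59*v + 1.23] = -5.13*v^2 - 0.34*v - 0.59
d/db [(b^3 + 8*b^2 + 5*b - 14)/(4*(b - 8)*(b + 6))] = (b^4 - 4*b^3 - 165*b^2 - 740*b - 268)/(4*(b^4 - 4*b^3 - 92*b^2 + 192*b + 2304))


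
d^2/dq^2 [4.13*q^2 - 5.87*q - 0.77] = 8.26000000000000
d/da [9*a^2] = 18*a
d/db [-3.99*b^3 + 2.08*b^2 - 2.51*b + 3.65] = -11.97*b^2 + 4.16*b - 2.51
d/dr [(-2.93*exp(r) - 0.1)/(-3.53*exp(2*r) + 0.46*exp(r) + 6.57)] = (-(2.93*exp(r) + 0.1)*(7.06*exp(r) - 0.46) + 10.3429*exp(2*r) - 1.3478*exp(r) - 19.2501)*exp(r)/(-3.53*exp(2*r) + 0.46*exp(r) + 6.57)^2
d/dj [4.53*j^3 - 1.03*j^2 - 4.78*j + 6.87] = 13.59*j^2 - 2.06*j - 4.78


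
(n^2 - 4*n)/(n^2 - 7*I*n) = (n - 4)/(n - 7*I)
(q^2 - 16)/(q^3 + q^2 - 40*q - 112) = (q - 4)/(q^2 - 3*q - 28)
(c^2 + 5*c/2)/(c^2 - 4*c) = (c + 5/2)/(c - 4)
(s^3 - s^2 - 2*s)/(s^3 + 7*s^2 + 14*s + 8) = s*(s - 2)/(s^2 + 6*s + 8)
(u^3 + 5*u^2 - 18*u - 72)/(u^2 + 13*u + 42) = (u^2 - u - 12)/(u + 7)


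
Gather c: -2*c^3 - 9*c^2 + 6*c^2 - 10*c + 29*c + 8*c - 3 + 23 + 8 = -2*c^3 - 3*c^2 + 27*c + 28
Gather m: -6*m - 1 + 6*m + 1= 0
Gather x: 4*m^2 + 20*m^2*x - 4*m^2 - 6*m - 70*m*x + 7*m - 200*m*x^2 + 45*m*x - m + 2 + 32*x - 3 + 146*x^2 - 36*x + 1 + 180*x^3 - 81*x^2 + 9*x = 180*x^3 + x^2*(65 - 200*m) + x*(20*m^2 - 25*m + 5)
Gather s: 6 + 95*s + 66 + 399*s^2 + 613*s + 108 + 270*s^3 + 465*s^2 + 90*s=270*s^3 + 864*s^2 + 798*s + 180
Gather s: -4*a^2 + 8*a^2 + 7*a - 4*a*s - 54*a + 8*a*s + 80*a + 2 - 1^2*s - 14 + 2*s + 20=4*a^2 + 33*a + s*(4*a + 1) + 8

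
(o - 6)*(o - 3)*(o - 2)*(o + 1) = o^4 - 10*o^3 + 25*o^2 - 36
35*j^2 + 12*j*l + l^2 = (5*j + l)*(7*j + l)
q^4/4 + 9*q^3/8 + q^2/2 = q^2*(q/4 + 1)*(q + 1/2)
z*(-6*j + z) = -6*j*z + z^2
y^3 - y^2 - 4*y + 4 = (y - 2)*(y - 1)*(y + 2)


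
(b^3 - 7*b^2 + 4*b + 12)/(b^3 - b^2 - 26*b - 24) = (b - 2)/(b + 4)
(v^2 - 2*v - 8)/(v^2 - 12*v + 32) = (v + 2)/(v - 8)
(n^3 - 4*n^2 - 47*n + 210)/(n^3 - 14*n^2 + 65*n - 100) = (n^2 + n - 42)/(n^2 - 9*n + 20)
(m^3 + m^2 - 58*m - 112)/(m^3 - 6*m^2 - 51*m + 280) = (m + 2)/(m - 5)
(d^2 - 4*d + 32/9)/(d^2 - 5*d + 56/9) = (3*d - 4)/(3*d - 7)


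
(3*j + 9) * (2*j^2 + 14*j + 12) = 6*j^3 + 60*j^2 + 162*j + 108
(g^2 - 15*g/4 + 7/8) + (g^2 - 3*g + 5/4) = 2*g^2 - 27*g/4 + 17/8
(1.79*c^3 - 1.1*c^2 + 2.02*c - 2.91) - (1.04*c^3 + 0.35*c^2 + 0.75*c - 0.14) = 0.75*c^3 - 1.45*c^2 + 1.27*c - 2.77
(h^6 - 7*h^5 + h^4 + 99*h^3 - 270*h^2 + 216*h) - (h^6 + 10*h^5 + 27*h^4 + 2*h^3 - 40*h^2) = -17*h^5 - 26*h^4 + 97*h^3 - 230*h^2 + 216*h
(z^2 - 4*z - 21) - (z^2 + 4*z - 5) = -8*z - 16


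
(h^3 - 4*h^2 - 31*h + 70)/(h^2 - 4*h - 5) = (-h^3 + 4*h^2 + 31*h - 70)/(-h^2 + 4*h + 5)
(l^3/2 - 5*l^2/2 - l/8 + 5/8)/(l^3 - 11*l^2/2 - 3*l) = (2*l^2 - 11*l + 5)/(4*l*(l - 6))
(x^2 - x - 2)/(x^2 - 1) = (x - 2)/(x - 1)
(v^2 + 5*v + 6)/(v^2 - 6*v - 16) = (v + 3)/(v - 8)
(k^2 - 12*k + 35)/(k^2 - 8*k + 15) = (k - 7)/(k - 3)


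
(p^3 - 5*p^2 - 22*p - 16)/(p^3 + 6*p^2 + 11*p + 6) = (p - 8)/(p + 3)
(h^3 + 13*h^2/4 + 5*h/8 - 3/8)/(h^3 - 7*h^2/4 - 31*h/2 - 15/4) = (8*h^2 + 2*h - 1)/(2*(4*h^2 - 19*h - 5))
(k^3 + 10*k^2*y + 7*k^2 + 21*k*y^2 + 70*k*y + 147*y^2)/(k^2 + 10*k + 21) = (k^2 + 10*k*y + 21*y^2)/(k + 3)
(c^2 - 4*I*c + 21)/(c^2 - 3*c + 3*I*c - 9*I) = (c - 7*I)/(c - 3)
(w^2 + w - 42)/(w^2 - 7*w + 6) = (w + 7)/(w - 1)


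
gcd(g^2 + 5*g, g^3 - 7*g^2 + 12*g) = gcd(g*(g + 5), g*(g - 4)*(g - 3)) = g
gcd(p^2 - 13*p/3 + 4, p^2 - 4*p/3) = p - 4/3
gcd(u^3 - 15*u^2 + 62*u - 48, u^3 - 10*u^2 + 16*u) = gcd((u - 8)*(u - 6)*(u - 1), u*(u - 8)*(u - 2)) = u - 8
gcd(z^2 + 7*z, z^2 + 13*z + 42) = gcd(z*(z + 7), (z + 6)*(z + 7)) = z + 7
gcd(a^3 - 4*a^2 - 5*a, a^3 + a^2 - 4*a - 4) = a + 1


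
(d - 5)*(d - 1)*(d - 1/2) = d^3 - 13*d^2/2 + 8*d - 5/2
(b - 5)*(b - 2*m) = b^2 - 2*b*m - 5*b + 10*m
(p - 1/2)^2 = p^2 - p + 1/4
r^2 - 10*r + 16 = (r - 8)*(r - 2)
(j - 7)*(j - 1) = j^2 - 8*j + 7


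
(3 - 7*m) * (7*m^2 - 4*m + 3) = -49*m^3 + 49*m^2 - 33*m + 9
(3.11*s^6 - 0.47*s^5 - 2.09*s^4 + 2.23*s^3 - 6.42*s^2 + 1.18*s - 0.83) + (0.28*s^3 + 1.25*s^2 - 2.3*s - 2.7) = 3.11*s^6 - 0.47*s^5 - 2.09*s^4 + 2.51*s^3 - 5.17*s^2 - 1.12*s - 3.53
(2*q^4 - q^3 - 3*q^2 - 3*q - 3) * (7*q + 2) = 14*q^5 - 3*q^4 - 23*q^3 - 27*q^2 - 27*q - 6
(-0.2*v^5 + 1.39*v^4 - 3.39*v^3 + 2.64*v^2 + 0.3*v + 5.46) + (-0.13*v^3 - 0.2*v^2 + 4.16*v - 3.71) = -0.2*v^5 + 1.39*v^4 - 3.52*v^3 + 2.44*v^2 + 4.46*v + 1.75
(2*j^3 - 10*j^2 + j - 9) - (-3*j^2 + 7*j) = 2*j^3 - 7*j^2 - 6*j - 9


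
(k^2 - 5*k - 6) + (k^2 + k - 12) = 2*k^2 - 4*k - 18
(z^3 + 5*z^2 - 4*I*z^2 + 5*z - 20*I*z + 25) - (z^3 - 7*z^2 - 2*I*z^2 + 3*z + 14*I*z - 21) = 12*z^2 - 2*I*z^2 + 2*z - 34*I*z + 46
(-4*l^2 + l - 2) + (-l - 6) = -4*l^2 - 8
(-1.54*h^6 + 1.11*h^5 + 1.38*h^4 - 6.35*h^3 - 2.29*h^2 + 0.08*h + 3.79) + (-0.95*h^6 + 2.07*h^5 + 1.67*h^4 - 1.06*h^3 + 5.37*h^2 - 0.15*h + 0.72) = -2.49*h^6 + 3.18*h^5 + 3.05*h^4 - 7.41*h^3 + 3.08*h^2 - 0.07*h + 4.51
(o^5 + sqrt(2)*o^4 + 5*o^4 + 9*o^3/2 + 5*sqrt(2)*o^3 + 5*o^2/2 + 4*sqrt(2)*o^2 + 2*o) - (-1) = o^5 + sqrt(2)*o^4 + 5*o^4 + 9*o^3/2 + 5*sqrt(2)*o^3 + 5*o^2/2 + 4*sqrt(2)*o^2 + 2*o + 1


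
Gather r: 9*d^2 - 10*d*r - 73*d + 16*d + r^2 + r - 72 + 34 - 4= 9*d^2 - 57*d + r^2 + r*(1 - 10*d) - 42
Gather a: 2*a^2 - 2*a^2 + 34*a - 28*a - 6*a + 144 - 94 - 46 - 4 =0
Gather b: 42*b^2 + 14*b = 42*b^2 + 14*b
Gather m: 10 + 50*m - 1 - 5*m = 45*m + 9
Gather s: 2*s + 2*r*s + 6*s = s*(2*r + 8)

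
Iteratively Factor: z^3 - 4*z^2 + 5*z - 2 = (z - 1)*(z^2 - 3*z + 2) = (z - 1)^2*(z - 2)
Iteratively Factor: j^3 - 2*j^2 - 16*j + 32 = (j + 4)*(j^2 - 6*j + 8) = (j - 4)*(j + 4)*(j - 2)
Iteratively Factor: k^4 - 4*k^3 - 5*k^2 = (k + 1)*(k^3 - 5*k^2) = k*(k + 1)*(k^2 - 5*k) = k^2*(k + 1)*(k - 5)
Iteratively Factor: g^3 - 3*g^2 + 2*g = (g - 2)*(g^2 - g) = g*(g - 2)*(g - 1)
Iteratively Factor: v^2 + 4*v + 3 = (v + 3)*(v + 1)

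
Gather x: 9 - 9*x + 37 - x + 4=50 - 10*x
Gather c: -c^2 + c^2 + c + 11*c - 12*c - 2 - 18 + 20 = 0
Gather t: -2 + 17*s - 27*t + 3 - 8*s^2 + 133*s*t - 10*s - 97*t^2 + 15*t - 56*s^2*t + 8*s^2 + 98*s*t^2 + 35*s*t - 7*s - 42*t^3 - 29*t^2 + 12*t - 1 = -42*t^3 + t^2*(98*s - 126) + t*(-56*s^2 + 168*s)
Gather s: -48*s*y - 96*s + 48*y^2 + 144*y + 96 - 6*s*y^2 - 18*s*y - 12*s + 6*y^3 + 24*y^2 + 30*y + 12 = s*(-6*y^2 - 66*y - 108) + 6*y^3 + 72*y^2 + 174*y + 108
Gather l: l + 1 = l + 1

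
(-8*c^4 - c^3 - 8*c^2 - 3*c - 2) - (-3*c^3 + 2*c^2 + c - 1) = -8*c^4 + 2*c^3 - 10*c^2 - 4*c - 1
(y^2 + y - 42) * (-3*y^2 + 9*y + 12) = -3*y^4 + 6*y^3 + 147*y^2 - 366*y - 504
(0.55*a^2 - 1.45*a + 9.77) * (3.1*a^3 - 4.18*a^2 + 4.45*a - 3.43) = 1.705*a^5 - 6.794*a^4 + 38.7955*a^3 - 49.1776*a^2 + 48.45*a - 33.5111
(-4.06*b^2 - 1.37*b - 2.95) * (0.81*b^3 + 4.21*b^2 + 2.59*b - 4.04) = -3.2886*b^5 - 18.2023*b^4 - 18.6726*b^3 + 0.4346*b^2 - 2.1057*b + 11.918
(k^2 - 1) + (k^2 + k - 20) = 2*k^2 + k - 21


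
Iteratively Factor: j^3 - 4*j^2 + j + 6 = (j - 2)*(j^2 - 2*j - 3) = (j - 3)*(j - 2)*(j + 1)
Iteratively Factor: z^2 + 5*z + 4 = (z + 1)*(z + 4)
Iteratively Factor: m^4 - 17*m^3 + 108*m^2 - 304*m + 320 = (m - 5)*(m^3 - 12*m^2 + 48*m - 64) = (m - 5)*(m - 4)*(m^2 - 8*m + 16) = (m - 5)*(m - 4)^2*(m - 4)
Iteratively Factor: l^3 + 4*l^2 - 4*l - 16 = (l + 2)*(l^2 + 2*l - 8) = (l - 2)*(l + 2)*(l + 4)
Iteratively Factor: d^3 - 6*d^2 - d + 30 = (d - 5)*(d^2 - d - 6) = (d - 5)*(d - 3)*(d + 2)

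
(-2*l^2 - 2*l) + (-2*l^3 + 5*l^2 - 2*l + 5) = -2*l^3 + 3*l^2 - 4*l + 5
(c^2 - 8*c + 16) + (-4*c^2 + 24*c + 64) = -3*c^2 + 16*c + 80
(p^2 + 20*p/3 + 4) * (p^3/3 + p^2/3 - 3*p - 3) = p^5/3 + 23*p^4/9 + 5*p^3/9 - 65*p^2/3 - 32*p - 12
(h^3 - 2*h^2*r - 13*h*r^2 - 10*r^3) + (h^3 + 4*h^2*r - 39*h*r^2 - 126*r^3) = 2*h^3 + 2*h^2*r - 52*h*r^2 - 136*r^3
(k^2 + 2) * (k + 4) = k^3 + 4*k^2 + 2*k + 8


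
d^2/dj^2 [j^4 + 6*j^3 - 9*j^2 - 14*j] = 12*j^2 + 36*j - 18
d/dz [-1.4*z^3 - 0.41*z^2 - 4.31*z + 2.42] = -4.2*z^2 - 0.82*z - 4.31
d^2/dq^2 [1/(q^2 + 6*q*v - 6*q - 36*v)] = 2*(-q^2 - 6*q*v + 6*q + 36*v + 4*(q + 3*v - 3)^2)/(q^2 + 6*q*v - 6*q - 36*v)^3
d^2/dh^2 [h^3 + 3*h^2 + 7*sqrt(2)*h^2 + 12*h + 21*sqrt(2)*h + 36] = 6*h + 6 + 14*sqrt(2)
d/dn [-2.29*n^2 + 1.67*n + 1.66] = 1.67 - 4.58*n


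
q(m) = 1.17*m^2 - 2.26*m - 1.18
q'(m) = 2.34*m - 2.26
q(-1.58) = 5.31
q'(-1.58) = -5.96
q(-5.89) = 52.72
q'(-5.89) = -16.04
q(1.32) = -2.12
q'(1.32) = 0.83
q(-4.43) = 31.79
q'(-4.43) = -12.63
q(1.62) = -1.77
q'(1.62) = 1.53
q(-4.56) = 33.45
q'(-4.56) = -12.93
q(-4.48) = 32.43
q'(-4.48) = -12.74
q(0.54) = -2.06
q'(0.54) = -1.00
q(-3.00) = 16.13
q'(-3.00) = -9.28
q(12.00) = 140.18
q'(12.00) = 25.82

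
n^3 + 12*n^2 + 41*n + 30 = (n + 1)*(n + 5)*(n + 6)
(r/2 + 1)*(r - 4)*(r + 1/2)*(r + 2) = r^4/2 + r^3/4 - 6*r^2 - 11*r - 4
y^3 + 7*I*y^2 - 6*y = y*(y + I)*(y + 6*I)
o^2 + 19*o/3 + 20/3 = (o + 4/3)*(o + 5)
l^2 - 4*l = l*(l - 4)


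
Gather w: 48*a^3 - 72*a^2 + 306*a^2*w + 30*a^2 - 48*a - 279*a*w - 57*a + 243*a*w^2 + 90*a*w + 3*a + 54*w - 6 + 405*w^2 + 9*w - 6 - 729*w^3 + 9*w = 48*a^3 - 42*a^2 - 102*a - 729*w^3 + w^2*(243*a + 405) + w*(306*a^2 - 189*a + 72) - 12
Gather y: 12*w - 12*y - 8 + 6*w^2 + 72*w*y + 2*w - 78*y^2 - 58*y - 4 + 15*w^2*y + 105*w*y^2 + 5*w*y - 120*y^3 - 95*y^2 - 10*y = 6*w^2 + 14*w - 120*y^3 + y^2*(105*w - 173) + y*(15*w^2 + 77*w - 80) - 12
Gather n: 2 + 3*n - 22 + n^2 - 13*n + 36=n^2 - 10*n + 16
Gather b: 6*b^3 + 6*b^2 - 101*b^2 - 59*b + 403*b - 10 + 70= 6*b^3 - 95*b^2 + 344*b + 60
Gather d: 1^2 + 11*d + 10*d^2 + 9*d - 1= 10*d^2 + 20*d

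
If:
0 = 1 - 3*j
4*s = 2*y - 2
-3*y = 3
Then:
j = 1/3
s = -1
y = -1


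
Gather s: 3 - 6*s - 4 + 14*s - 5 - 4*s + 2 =4*s - 4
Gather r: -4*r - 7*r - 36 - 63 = -11*r - 99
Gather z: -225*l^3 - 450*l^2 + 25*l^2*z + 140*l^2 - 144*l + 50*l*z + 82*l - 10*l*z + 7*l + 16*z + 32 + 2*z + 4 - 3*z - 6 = -225*l^3 - 310*l^2 - 55*l + z*(25*l^2 + 40*l + 15) + 30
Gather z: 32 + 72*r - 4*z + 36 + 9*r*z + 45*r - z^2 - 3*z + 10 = 117*r - z^2 + z*(9*r - 7) + 78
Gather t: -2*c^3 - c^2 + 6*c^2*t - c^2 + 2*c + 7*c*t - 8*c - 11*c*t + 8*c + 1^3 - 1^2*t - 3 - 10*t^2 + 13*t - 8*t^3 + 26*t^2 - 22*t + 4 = -2*c^3 - 2*c^2 + 2*c - 8*t^3 + 16*t^2 + t*(6*c^2 - 4*c - 10) + 2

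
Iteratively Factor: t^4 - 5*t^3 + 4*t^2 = (t)*(t^3 - 5*t^2 + 4*t) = t*(t - 1)*(t^2 - 4*t) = t^2*(t - 1)*(t - 4)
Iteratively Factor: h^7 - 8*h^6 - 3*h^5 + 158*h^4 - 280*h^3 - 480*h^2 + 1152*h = (h + 2)*(h^6 - 10*h^5 + 17*h^4 + 124*h^3 - 528*h^2 + 576*h) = (h - 3)*(h + 2)*(h^5 - 7*h^4 - 4*h^3 + 112*h^2 - 192*h) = h*(h - 3)*(h + 2)*(h^4 - 7*h^3 - 4*h^2 + 112*h - 192) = h*(h - 3)*(h + 2)*(h + 4)*(h^3 - 11*h^2 + 40*h - 48) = h*(h - 4)*(h - 3)*(h + 2)*(h + 4)*(h^2 - 7*h + 12) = h*(h - 4)^2*(h - 3)*(h + 2)*(h + 4)*(h - 3)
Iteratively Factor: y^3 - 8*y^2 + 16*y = (y - 4)*(y^2 - 4*y) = (y - 4)^2*(y)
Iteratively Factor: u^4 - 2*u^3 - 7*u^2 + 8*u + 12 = (u - 3)*(u^3 + u^2 - 4*u - 4) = (u - 3)*(u + 2)*(u^2 - u - 2) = (u - 3)*(u - 2)*(u + 2)*(u + 1)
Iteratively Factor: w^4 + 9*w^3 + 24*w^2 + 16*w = (w + 4)*(w^3 + 5*w^2 + 4*w) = (w + 4)^2*(w^2 + w) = w*(w + 4)^2*(w + 1)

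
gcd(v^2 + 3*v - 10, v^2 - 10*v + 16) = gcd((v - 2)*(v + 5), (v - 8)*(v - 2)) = v - 2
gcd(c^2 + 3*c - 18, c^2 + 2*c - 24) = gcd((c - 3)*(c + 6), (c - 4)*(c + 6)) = c + 6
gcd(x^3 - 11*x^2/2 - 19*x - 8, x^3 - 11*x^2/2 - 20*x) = x - 8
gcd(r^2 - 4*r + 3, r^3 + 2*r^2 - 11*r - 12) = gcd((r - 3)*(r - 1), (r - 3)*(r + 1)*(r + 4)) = r - 3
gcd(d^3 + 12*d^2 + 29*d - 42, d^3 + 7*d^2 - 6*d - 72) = d + 6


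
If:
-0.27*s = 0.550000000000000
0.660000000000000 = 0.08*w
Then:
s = -2.04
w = 8.25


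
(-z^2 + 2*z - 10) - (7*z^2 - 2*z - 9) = -8*z^2 + 4*z - 1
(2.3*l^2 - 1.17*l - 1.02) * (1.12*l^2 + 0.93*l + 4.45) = 2.576*l^4 + 0.8286*l^3 + 8.0045*l^2 - 6.1551*l - 4.539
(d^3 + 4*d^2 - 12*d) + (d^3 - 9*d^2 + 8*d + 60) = 2*d^3 - 5*d^2 - 4*d + 60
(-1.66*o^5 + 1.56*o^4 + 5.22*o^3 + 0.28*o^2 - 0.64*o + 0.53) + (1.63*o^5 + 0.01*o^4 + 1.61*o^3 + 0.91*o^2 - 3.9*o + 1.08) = -0.03*o^5 + 1.57*o^4 + 6.83*o^3 + 1.19*o^2 - 4.54*o + 1.61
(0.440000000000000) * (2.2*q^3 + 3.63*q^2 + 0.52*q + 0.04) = 0.968*q^3 + 1.5972*q^2 + 0.2288*q + 0.0176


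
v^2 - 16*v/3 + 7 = (v - 3)*(v - 7/3)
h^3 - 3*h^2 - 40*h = h*(h - 8)*(h + 5)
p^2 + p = p*(p + 1)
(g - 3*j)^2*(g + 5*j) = g^3 - g^2*j - 21*g*j^2 + 45*j^3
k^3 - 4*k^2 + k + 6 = (k - 3)*(k - 2)*(k + 1)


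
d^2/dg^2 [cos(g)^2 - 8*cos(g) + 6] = 8*cos(g) - 2*cos(2*g)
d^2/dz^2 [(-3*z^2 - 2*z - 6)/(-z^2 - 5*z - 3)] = 2*(-13*z^3 - 9*z^2 + 72*z + 129)/(z^6 + 15*z^5 + 84*z^4 + 215*z^3 + 252*z^2 + 135*z + 27)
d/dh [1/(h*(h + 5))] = (-2*h - 5)/(h^2*(h^2 + 10*h + 25))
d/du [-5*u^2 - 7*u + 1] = -10*u - 7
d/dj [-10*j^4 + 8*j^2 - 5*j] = -40*j^3 + 16*j - 5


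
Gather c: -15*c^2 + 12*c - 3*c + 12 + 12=-15*c^2 + 9*c + 24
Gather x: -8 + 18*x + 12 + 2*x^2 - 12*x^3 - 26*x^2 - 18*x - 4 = -12*x^3 - 24*x^2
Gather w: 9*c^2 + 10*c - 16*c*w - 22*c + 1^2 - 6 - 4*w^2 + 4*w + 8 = 9*c^2 - 12*c - 4*w^2 + w*(4 - 16*c) + 3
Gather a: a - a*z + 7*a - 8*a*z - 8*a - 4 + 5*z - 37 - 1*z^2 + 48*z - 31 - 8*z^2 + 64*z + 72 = -9*a*z - 9*z^2 + 117*z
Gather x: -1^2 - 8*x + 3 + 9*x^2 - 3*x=9*x^2 - 11*x + 2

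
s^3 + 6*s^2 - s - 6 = (s - 1)*(s + 1)*(s + 6)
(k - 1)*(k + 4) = k^2 + 3*k - 4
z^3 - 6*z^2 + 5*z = z*(z - 5)*(z - 1)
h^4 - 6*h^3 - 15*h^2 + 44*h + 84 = (h - 7)*(h - 3)*(h + 2)^2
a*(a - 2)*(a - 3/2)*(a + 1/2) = a^4 - 3*a^3 + 5*a^2/4 + 3*a/2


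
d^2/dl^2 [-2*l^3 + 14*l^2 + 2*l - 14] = 28 - 12*l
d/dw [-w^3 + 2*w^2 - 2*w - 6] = -3*w^2 + 4*w - 2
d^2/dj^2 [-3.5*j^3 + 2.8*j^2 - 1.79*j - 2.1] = 5.6 - 21.0*j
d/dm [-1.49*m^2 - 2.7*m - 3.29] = -2.98*m - 2.7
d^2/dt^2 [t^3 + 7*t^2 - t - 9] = 6*t + 14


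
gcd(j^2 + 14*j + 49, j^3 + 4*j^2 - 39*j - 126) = j + 7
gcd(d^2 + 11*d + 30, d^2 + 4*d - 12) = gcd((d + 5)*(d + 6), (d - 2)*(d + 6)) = d + 6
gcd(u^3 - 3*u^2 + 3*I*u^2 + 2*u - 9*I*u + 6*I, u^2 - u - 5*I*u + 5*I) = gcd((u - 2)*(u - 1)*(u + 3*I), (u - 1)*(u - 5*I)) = u - 1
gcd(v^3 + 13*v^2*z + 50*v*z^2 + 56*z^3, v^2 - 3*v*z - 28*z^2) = v + 4*z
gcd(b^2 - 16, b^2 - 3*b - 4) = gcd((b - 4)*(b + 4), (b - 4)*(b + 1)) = b - 4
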